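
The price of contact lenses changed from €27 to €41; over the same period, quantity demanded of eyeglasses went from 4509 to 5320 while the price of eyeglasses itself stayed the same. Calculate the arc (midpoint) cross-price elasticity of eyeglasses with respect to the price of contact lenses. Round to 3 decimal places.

ΔQ_A = 5320 − 4509 = 811; ΔP_B = 41 − 27 = 14.
Midpoints: Q̄_A = 4914.5, P̄_B = 34.00.
ε = (ΔQ_A/Q̄_A)/(ΔP_B/P̄_B) = (811/4914.5)/(14/34.00) ≈ 0.401.

0.401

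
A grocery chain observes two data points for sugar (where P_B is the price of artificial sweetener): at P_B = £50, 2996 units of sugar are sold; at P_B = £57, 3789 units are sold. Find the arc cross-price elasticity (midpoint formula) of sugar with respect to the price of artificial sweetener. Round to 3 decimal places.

ΔQ_A = 3789 − 2996 = 793; ΔP_B = 57 − 50 = 7.
Midpoints: Q̄_A = 3392.5, P̄_B = 53.50.
ε = (ΔQ_A/Q̄_A)/(ΔP_B/P̄_B) = (793/3392.5)/(7/53.50) ≈ 1.787.
ε > 0: sugar and artificial sweetener are substitutes.

1.787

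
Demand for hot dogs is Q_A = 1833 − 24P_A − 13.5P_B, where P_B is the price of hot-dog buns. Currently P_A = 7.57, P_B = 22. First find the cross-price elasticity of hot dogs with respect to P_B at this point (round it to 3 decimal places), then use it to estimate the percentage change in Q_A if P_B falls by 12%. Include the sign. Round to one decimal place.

At P_A = 7.57, P_B = 22: Q_A = 1354.32.
∂Q_A/∂P_B = -13.5.
ε = (∂Q_A/∂P_B)(P_B/Q_A) = -13.5000 × 22/1354.32 ≈ -0.219.
%ΔQ_A ≈ ε × %ΔP_B = -0.219 × (-12%) = 2.6%.

2.6%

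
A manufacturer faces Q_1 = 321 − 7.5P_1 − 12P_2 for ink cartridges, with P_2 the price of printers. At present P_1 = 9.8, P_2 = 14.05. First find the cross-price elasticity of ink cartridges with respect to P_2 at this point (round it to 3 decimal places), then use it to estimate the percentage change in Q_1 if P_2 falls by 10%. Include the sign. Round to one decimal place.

21.4%

At P_1 = 9.8, P_2 = 14.05: Q_1 = 78.9.
∂Q_1/∂P_2 = -12.
ε = (∂Q_1/∂P_2)(P_2/Q_1) = -12.0000 × 14.05/78.9 ≈ -2.137.
%ΔQ_1 ≈ ε × %ΔP_2 = -2.137 × (-10%) = 21.4%.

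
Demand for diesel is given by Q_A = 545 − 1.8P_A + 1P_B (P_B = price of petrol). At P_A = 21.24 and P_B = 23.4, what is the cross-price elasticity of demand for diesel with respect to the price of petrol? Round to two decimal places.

0.04

At P_A = 21.24 and P_B = 23.4: Q_A = 530.168.
∂Q_A/∂P_B = 1.
ε = (∂Q_A/∂P_B)(P_B/Q_A) = 1 × (23.4/530.168) ≈ 0.04.
Since ε > 0, diesel and petrol are substitutes.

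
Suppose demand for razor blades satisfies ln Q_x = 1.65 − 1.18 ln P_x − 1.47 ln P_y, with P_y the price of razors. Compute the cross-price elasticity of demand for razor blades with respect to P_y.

-1.47

In a log-linear (constant-elasticity) demand function, the coefficient on ln P_y is the cross-price elasticity.
ε = -1.47. Negative, so razor blades and razors are complements.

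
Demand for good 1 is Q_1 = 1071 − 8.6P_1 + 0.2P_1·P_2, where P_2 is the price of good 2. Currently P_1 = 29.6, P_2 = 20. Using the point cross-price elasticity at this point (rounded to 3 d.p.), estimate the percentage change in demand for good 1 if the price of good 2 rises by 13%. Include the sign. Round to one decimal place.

At P_1 = 29.6, P_2 = 20: Q_1 = 934.84.
∂Q_1/∂P_2 = 0.2P_1 = 5.9200.
ε = (∂Q_1/∂P_2)(P_2/Q_1) = 5.9200 × 20/934.84 ≈ 0.127.
%ΔQ_1 ≈ ε × %ΔP_2 = 0.127 × (13%) = 1.7%.

1.7%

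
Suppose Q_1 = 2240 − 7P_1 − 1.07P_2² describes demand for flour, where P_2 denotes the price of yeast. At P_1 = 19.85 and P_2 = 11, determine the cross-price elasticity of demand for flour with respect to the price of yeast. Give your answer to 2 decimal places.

-0.13

At P_1 = 19.85 and P_2 = 11: Q_1 = 1971.58.
∂Q_1/∂P_2 = -2.14P_2 = -2.14(11) = -23.5400.
ε = (∂Q_1/∂P_2)(P_2/Q_1) = -23.5400 × (11/1971.58) ≈ -0.13.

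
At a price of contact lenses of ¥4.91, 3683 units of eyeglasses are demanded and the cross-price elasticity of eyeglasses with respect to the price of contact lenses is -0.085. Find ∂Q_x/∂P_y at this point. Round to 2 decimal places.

ε = (∂Q_x/∂P_y)·(P_y/Q_x) ⇒ ∂Q_x/∂P_y = ε·Q_x/P_y = -0.085 × 3683/4.91 ≈ -63.76.

-63.76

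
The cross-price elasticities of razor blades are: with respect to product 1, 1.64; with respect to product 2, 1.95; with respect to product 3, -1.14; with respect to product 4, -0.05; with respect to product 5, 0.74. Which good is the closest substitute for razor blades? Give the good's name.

product 2

Substitutes have ε > 0. Among the positive values, 1.95 (product 2) is largest.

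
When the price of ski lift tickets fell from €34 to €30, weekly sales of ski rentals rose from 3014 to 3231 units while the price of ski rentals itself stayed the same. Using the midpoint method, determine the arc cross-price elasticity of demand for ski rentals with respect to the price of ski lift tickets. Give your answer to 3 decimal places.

-0.556

ΔQ_A = 3231 − 3014 = 217; ΔP_B = 30 − 34 = -4.
Midpoints: Q̄_A = 3122.5, P̄_B = 32.00.
ε = (ΔQ_A/Q̄_A)/(ΔP_B/P̄_B) = (217/3122.5)/(-4/32.00) ≈ -0.556.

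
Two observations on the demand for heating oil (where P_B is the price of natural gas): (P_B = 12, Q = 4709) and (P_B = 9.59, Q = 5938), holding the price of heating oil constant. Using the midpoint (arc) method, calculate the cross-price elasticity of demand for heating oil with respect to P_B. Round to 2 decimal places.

-1.03

ΔQ_A = 5938 − 4709 = 1229; ΔP_B = 9.59 − 12 = -2.41.
Midpoints: Q̄_A = 5323.5, P̄_B = 10.79.
ε = (ΔQ_A/Q̄_A)/(ΔP_B/P̄_B) = (1229/5323.5)/(-2.41/10.79) ≈ -1.03.
ε < 0: heating oil and natural gas are complements.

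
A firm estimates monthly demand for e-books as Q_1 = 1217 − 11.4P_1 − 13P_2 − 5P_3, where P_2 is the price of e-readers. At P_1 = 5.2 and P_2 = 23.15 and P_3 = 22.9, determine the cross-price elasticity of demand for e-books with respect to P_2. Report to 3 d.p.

At P_1 = 5.2 and P_2 = 23.15 and P_3 = 22.9: Q_1 = 742.27.
∂Q_1/∂P_2 = -13.
ε = (∂Q_1/∂P_2)(P_2/Q_1) = -13 × (23.15/742.27) ≈ -0.405.
Since ε < 0, e-books and e-readers are complements.

-0.405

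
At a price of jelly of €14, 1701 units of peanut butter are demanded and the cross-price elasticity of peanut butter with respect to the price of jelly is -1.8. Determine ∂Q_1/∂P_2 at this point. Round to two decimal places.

ε = (∂Q_1/∂P_2)·(P_2/Q_1) ⇒ ∂Q_1/∂P_2 = ε·Q_1/P_2 = -1.8 × 1701/14 ≈ -218.70.

-218.70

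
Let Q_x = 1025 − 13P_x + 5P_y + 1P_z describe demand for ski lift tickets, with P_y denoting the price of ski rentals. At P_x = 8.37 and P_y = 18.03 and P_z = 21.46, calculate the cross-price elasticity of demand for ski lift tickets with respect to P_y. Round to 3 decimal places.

0.088

At P_x = 8.37 and P_y = 18.03 and P_z = 21.46: Q_x = 1027.8.
∂Q_x/∂P_y = 5.
ε = (∂Q_x/∂P_y)(P_y/Q_x) = 5 × (18.03/1027.8) ≈ 0.088.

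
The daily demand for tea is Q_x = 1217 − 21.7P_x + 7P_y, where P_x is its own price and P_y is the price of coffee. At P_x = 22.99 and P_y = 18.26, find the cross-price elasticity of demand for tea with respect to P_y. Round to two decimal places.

0.15

At P_x = 22.99 and P_y = 18.26: Q_x = 845.937.
∂Q_x/∂P_y = 7.
ε = (∂Q_x/∂P_y)(P_y/Q_x) = 7 × (18.26/845.937) ≈ 0.15.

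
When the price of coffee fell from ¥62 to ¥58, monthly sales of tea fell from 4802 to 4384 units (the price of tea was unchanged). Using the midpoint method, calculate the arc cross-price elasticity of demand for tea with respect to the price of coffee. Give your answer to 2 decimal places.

ΔQ_A = 4384 − 4802 = -418; ΔP_B = 58 − 62 = -4.
Midpoints: Q̄_A = 4593.0, P̄_B = 60.00.
ε = (ΔQ_A/Q̄_A)/(ΔP_B/P̄_B) = (-418/4593.0)/(-4/60.00) ≈ 1.37.
ε > 0: tea and coffee are substitutes.

1.37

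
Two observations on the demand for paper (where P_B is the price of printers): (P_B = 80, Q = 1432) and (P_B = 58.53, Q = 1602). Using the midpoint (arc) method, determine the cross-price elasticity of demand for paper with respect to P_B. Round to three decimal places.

ΔQ_A = 1602 − 1432 = 170; ΔP_B = 58.53 − 80 = -21.47.
Midpoints: Q̄_A = 1517.0, P̄_B = 69.27.
ε = (ΔQ_A/Q̄_A)/(ΔP_B/P̄_B) = (170/1517.0)/(-21.47/69.27) ≈ -0.362.
ε < 0: paper and printers are complements.

-0.362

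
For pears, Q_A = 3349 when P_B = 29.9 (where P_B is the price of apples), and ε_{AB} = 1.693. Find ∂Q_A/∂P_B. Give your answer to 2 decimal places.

ε = (∂Q_A/∂P_B)·(P_B/Q_A) ⇒ ∂Q_A/∂P_B = ε·Q_A/P_B = 1.693 × 3349/29.9 ≈ 189.63.

189.63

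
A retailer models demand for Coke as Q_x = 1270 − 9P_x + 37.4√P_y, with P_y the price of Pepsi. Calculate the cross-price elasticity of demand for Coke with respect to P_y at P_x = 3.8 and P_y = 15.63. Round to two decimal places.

At P_x = 3.8 and P_y = 15.63: Q_x = 1383.660.
∂Q_x/∂P_y = 37.4/(2√P_y) = 37.4/(2√15.63) = 4.7300.
ε = (∂Q_x/∂P_y)(P_y/Q_x) = 4.7300 × (15.63/1383.660) ≈ 0.05.

0.05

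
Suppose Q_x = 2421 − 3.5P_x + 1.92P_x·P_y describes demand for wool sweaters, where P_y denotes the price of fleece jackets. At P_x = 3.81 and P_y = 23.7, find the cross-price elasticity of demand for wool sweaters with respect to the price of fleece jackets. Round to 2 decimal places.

0.07

At P_x = 3.81 and P_y = 23.7: Q_x = 2581.035.
∂Q_x/∂P_y = 1.92P_x = 1.92(3.81) = 7.3152.
ε = (∂Q_x/∂P_y)(P_y/Q_x) = 7.3152 × (23.7/2581.035) ≈ 0.07.
ε > 0: substitutes.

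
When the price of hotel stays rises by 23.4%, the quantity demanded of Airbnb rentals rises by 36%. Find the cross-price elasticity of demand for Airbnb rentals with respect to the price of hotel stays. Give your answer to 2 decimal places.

ε = (%ΔQ of Airbnb rentals) / (%ΔP of hotel stays) = (36%) / (23.4%) ≈ 1.54.
Positive cross-price elasticity: substitutes.

1.54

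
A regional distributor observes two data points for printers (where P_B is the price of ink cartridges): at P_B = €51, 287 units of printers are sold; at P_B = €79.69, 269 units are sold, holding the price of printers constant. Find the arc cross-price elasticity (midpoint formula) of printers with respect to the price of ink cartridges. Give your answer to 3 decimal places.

ΔQ_A = 269 − 287 = -18; ΔP_B = 79.69 − 51 = 28.69.
Midpoints: Q̄_A = 278.0, P̄_B = 65.34.
ε = (ΔQ_A/Q̄_A)/(ΔP_B/P̄_B) = (-18/278.0)/(28.69/65.34) ≈ -0.147.
ε < 0: printers and ink cartridges are complements.

-0.147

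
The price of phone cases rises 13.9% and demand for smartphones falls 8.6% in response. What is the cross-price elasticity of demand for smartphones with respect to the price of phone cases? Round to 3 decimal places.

-0.619

ε = (%ΔQ of smartphones) / (%ΔP of phone cases) = (-8.6%) / (13.9%) ≈ -0.619.
Negative cross-price elasticity: complements.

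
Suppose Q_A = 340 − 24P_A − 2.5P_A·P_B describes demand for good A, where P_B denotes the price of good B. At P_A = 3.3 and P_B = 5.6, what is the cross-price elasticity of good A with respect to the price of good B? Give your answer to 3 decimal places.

-0.215

At P_A = 3.3 and P_B = 5.6: Q_A = 214.6.
∂Q_A/∂P_B = -2.5P_A = -2.5(3.3) = -8.2500.
ε = (∂Q_A/∂P_B)(P_B/Q_A) = -8.2500 × (5.6/214.6) ≈ -0.215.
ε < 0: complements.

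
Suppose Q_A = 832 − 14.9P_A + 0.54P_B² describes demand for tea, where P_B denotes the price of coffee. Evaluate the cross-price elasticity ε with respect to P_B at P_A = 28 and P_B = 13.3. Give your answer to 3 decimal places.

0.374

At P_A = 28 and P_B = 13.3: Q_A = 510.321.
∂Q_A/∂P_B = 1.08P_B = 1.08(13.3) = 14.3640.
ε = (∂Q_A/∂P_B)(P_B/Q_A) = 14.3640 × (13.3/510.321) ≈ 0.374.
ε > 0: substitutes.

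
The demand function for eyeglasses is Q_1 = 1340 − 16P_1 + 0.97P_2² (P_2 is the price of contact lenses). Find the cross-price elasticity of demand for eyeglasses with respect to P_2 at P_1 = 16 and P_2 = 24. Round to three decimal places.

0.680

At P_1 = 16 and P_2 = 24: Q_1 = 1642.72.
∂Q_1/∂P_2 = 1.94P_2 = 1.94(24) = 46.5600.
ε = (∂Q_1/∂P_2)(P_2/Q_1) = 46.5600 × (24/1642.72) ≈ 0.680.
ε > 0: substitutes.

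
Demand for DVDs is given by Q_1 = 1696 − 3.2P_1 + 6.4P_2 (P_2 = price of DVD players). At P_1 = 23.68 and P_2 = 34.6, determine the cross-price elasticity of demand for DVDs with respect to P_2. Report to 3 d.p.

At P_1 = 23.68 and P_2 = 34.6: Q_1 = 1841.664.
∂Q_1/∂P_2 = 6.4.
ε = (∂Q_1/∂P_2)(P_2/Q_1) = 6.4 × (34.6/1841.664) ≈ 0.120.

0.120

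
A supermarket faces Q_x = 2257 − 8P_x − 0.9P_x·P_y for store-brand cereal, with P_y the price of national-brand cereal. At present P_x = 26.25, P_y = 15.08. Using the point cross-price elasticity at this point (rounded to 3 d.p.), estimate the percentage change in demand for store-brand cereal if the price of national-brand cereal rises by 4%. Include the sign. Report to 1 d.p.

At P_x = 26.25, P_y = 15.08: Q_x = 1690.735.
∂Q_x/∂P_y = -0.9P_x = -23.6250.
ε = (∂Q_x/∂P_y)(P_y/Q_x) = -23.6250 × 15.08/1690.735 ≈ -0.211.
%ΔQ_x ≈ ε × %ΔP_y = -0.211 × (4%) = -0.8%.

-0.8%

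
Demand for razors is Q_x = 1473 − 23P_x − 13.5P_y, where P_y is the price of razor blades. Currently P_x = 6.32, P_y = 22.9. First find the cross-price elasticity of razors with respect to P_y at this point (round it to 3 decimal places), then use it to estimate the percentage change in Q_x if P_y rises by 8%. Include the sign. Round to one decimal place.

At P_x = 6.32, P_y = 22.9: Q_x = 1018.49.
∂Q_x/∂P_y = -13.5.
ε = (∂Q_x/∂P_y)(P_y/Q_x) = -13.5000 × 22.9/1018.49 ≈ -0.304.
%ΔQ_x ≈ ε × %ΔP_y = -0.304 × (8%) = -2.4%.

-2.4%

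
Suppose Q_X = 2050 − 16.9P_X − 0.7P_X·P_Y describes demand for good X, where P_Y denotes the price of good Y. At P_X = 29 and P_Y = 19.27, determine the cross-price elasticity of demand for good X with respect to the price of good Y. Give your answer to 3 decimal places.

-0.335

At P_X = 29 and P_Y = 19.27: Q_X = 1168.719.
∂Q_X/∂P_Y = -0.7P_X = -0.7(29) = -20.3000.
ε = (∂Q_X/∂P_Y)(P_Y/Q_X) = -20.3000 × (19.27/1168.719) ≈ -0.335.
ε < 0: complements.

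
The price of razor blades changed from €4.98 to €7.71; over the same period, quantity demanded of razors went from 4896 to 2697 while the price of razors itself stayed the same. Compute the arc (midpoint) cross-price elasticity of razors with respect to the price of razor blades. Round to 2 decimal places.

ΔQ_A = 2697 − 4896 = -2199; ΔP_B = 7.71 − 4.98 = 2.73.
Midpoints: Q̄_A = 3796.5, P̄_B = 6.35.
ε = (ΔQ_A/Q̄_A)/(ΔP_B/P̄_B) = (-2199/3796.5)/(2.73/6.35) ≈ -1.35.
ε < 0: razors and razor blades are complements.

-1.35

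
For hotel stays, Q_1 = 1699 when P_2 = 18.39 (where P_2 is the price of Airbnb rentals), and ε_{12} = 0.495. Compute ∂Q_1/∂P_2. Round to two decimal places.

45.73

ε = (∂Q_1/∂P_2)·(P_2/Q_1) ⇒ ∂Q_1/∂P_2 = ε·Q_1/P_2 = 0.495 × 1699/18.39 ≈ 45.73.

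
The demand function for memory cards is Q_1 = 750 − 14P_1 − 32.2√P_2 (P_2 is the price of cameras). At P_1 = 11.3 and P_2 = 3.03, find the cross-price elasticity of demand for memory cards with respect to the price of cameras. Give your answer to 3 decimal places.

-0.052

At P_1 = 11.3 and P_2 = 3.03: Q_1 = 535.750.
∂Q_1/∂P_2 = -32.2/(2√P_2) = -32.2/(2√3.03) = -9.2492.
ε = (∂Q_1/∂P_2)(P_2/Q_1) = -9.2492 × (3.03/535.750) ≈ -0.052.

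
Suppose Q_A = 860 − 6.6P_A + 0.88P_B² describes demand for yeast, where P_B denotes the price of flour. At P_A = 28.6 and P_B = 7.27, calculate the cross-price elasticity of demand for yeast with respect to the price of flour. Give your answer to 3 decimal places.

At P_A = 28.6 and P_B = 7.27: Q_A = 717.751.
∂Q_A/∂P_B = 1.76P_B = 1.76(7.27) = 12.7952.
ε = (∂Q_A/∂P_B)(P_B/Q_A) = 12.7952 × (7.27/717.751) ≈ 0.130.
ε > 0: substitutes.

0.130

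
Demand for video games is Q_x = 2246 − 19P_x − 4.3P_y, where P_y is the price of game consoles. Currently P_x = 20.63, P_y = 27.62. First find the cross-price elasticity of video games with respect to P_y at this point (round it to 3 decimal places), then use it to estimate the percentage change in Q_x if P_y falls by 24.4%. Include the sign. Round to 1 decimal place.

1.7%

At P_x = 20.63, P_y = 27.62: Q_x = 1735.264.
∂Q_x/∂P_y = -4.3.
ε = (∂Q_x/∂P_y)(P_y/Q_x) = -4.3000 × 27.62/1735.264 ≈ -0.068.
%ΔQ_x ≈ ε × %ΔP_y = -0.068 × (-24.4%) = 1.7%.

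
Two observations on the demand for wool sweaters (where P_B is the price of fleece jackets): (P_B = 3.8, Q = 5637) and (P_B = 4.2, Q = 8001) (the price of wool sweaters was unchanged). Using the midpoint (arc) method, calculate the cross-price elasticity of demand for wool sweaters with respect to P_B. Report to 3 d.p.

ΔQ_A = 8001 − 5637 = 2364; ΔP_B = 4.2 − 3.8 = 0.4.
Midpoints: Q̄_A = 6819.0, P̄_B = 4.00.
ε = (ΔQ_A/Q̄_A)/(ΔP_B/P̄_B) = (2364/6819.0)/(0.4/4.00) ≈ 3.467.

3.467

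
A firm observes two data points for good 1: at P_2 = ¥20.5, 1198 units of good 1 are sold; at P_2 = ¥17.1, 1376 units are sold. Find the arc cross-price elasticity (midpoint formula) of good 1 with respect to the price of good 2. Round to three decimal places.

-0.765

ΔQ_1 = 1376 − 1198 = 178; ΔP_2 = 17.1 − 20.5 = -3.4.
Midpoints: Q̄_1 = 1287.0, P̄_2 = 18.80.
ε = (ΔQ_1/Q̄_1)/(ΔP_2/P̄_2) = (178/1287.0)/(-3.4/18.80) ≈ -0.765.
ε < 0: good 1 and good 2 are complements.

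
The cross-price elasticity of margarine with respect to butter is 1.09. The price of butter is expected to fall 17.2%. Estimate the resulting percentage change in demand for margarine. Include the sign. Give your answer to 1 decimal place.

-18.7%

%ΔQ ≈ ε × %ΔP of butter = 1.09 × (-17.2%) = -18.7%.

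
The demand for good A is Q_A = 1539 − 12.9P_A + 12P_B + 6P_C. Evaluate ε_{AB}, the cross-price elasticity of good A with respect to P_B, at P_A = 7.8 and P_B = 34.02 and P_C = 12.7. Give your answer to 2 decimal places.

At P_A = 7.8 and P_B = 34.02 and P_C = 12.7: Q_A = 1922.82.
∂Q_A/∂P_B = 12.
ε = (∂Q_A/∂P_B)(P_B/Q_A) = 12 × (34.02/1922.82) ≈ 0.21.

0.21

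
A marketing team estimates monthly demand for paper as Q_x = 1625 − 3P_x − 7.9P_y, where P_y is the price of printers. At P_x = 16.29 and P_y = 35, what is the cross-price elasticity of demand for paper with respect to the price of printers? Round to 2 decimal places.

-0.21

At P_x = 16.29 and P_y = 35: Q_x = 1299.63.
∂Q_x/∂P_y = -7.9.
ε = (∂Q_x/∂P_y)(P_y/Q_x) = -7.9 × (35/1299.63) ≈ -0.21.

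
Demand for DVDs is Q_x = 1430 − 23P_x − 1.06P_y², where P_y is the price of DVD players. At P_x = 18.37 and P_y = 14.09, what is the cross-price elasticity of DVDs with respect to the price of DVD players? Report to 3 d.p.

At P_x = 18.37 and P_y = 14.09: Q_x = 797.050.
∂Q_x/∂P_y = -2.12P_y = -2.12(14.09) = -29.8708.
ε = (∂Q_x/∂P_y)(P_y/Q_x) = -29.8708 × (14.09/797.050) ≈ -0.528.

-0.528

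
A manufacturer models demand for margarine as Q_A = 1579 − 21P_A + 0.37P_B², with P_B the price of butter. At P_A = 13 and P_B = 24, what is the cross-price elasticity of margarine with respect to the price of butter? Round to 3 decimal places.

At P_A = 13 and P_B = 24: Q_A = 1519.12.
∂Q_A/∂P_B = 0.74P_B = 0.74(24) = 17.7600.
ε = (∂Q_A/∂P_B)(P_B/Q_A) = 17.7600 × (24/1519.12) ≈ 0.281.

0.281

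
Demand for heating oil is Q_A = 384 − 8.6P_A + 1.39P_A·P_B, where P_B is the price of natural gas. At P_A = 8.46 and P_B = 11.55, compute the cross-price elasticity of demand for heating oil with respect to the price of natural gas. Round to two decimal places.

0.30

At P_A = 8.46 and P_B = 11.55: Q_A = 447.065.
∂Q_A/∂P_B = 1.39P_A = 1.39(8.46) = 11.7594.
ε = (∂Q_A/∂P_B)(P_B/Q_A) = 11.7594 × (11.55/447.065) ≈ 0.30.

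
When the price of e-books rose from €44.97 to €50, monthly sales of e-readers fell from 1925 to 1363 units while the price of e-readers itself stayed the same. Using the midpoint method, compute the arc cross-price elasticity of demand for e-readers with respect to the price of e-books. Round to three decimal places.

-3.227

ΔQ_A = 1363 − 1925 = -562; ΔP_B = 50 − 44.97 = 5.03.
Midpoints: Q̄_A = 1644.0, P̄_B = 47.48.
ε = (ΔQ_A/Q̄_A)/(ΔP_B/P̄_B) = (-562/1644.0)/(5.03/47.48) ≈ -3.227.
ε < 0: e-readers and e-books are complements.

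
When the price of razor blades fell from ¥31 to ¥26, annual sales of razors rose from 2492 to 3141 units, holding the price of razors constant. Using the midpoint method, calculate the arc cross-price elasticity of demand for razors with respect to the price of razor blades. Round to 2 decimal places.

-1.31

ΔQ_A = 3141 − 2492 = 649; ΔP_B = 26 − 31 = -5.
Midpoints: Q̄_A = 2816.5, P̄_B = 28.50.
ε = (ΔQ_A/Q̄_A)/(ΔP_B/P̄_B) = (649/2816.5)/(-5/28.50) ≈ -1.31.
ε < 0: razors and razor blades are complements.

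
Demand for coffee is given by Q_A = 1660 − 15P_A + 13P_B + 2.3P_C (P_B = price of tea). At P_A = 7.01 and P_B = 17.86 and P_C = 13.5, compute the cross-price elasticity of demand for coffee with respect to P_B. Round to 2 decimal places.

0.13

At P_A = 7.01 and P_B = 17.86 and P_C = 13.5: Q_A = 1818.08.
∂Q_A/∂P_B = 13.
ε = (∂Q_A/∂P_B)(P_B/Q_A) = 13 × (17.86/1818.08) ≈ 0.13.
Since ε > 0, coffee and tea are substitutes.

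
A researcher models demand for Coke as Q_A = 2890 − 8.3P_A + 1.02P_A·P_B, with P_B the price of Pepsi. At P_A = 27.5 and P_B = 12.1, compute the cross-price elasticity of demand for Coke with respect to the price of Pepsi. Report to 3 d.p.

0.113

At P_A = 27.5 and P_B = 12.1: Q_A = 3001.155.
∂Q_A/∂P_B = 1.02P_A = 1.02(27.5) = 28.0500.
ε = (∂Q_A/∂P_B)(P_B/Q_A) = 28.0500 × (12.1/3001.155) ≈ 0.113.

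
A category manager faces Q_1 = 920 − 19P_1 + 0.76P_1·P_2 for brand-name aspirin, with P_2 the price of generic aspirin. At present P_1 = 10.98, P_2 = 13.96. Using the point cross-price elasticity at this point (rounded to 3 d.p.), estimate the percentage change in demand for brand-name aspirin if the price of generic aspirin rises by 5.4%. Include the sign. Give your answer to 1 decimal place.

At P_1 = 10.98, P_2 = 13.96: Q_1 = 827.873.
∂Q_1/∂P_2 = 0.76P_1 = 8.3448.
ε = (∂Q_1/∂P_2)(P_2/Q_1) = 8.3448 × 13.96/827.873 ≈ 0.141.
%ΔQ_1 ≈ ε × %ΔP_2 = 0.141 × (5.4%) = 0.8%.

0.8%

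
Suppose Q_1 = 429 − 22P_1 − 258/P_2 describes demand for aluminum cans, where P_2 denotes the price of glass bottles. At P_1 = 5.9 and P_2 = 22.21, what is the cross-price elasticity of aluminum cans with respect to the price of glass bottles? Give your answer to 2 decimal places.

0.04

At P_1 = 5.9 and P_2 = 22.21: Q_1 = 287.584.
∂Q_1/∂P_2 = 258/P_2² = 0.5230.
ε = (∂Q_1/∂P_2)(P_2/Q_1) = 0.5230 × (22.21/287.584) ≈ 0.04.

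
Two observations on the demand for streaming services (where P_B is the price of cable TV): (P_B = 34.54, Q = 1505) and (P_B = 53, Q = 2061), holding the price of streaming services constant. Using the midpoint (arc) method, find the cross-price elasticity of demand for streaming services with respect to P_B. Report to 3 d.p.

ΔQ_A = 2061 − 1505 = 556; ΔP_B = 53 − 34.54 = 18.46.
Midpoints: Q̄_A = 1783.0, P̄_B = 43.77.
ε = (ΔQ_A/Q̄_A)/(ΔP_B/P̄_B) = (556/1783.0)/(18.46/43.77) ≈ 0.739.

0.739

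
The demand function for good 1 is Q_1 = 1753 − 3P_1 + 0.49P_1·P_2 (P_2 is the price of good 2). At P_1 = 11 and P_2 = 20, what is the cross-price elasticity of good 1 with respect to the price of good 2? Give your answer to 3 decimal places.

0.059

At P_1 = 11 and P_2 = 20: Q_1 = 1827.8.
∂Q_1/∂P_2 = 0.49P_1 = 0.49(11) = 5.3900.
ε = (∂Q_1/∂P_2)(P_2/Q_1) = 5.3900 × (20/1827.8) ≈ 0.059.
ε > 0: substitutes.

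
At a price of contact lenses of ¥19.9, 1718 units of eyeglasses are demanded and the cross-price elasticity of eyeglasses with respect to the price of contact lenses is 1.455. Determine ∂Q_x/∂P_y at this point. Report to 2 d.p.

125.61

ε = (∂Q_x/∂P_y)·(P_y/Q_x) ⇒ ∂Q_x/∂P_y = ε·Q_x/P_y = 1.455 × 1718/19.9 ≈ 125.61.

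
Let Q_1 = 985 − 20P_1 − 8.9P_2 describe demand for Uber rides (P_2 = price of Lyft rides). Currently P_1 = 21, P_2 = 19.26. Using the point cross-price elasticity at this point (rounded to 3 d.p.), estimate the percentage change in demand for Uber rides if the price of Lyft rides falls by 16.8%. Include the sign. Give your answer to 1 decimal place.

At P_1 = 21, P_2 = 19.26: Q_1 = 393.586.
∂Q_1/∂P_2 = -8.9.
ε = (∂Q_1/∂P_2)(P_2/Q_1) = -8.9000 × 19.26/393.586 ≈ -0.436.
%ΔQ_1 ≈ ε × %ΔP_2 = -0.436 × (-16.8%) = 7.3%.

7.3%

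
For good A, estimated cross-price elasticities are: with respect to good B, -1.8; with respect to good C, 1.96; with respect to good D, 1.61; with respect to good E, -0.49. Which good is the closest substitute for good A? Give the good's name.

good C

Substitutes have ε > 0. Among the positive values, 1.96 (good C) is largest.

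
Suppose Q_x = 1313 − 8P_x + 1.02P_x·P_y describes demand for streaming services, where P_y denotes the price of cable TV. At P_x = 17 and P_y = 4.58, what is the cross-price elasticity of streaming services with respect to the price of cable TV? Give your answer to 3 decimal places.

At P_x = 17 and P_y = 4.58: Q_x = 1256.417.
∂Q_x/∂P_y = 1.02P_x = 1.02(17) = 17.3400.
ε = (∂Q_x/∂P_y)(P_y/Q_x) = 17.3400 × (4.58/1256.417) ≈ 0.063.

0.063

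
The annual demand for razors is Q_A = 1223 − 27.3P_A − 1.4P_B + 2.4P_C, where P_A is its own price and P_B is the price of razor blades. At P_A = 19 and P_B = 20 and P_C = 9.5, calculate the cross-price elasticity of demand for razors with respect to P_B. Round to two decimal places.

-0.04

At P_A = 19 and P_B = 20 and P_C = 9.5: Q_A = 699.1.
∂Q_A/∂P_B = -1.4.
ε = (∂Q_A/∂P_B)(P_B/Q_A) = -1.4 × (20/699.1) ≈ -0.04.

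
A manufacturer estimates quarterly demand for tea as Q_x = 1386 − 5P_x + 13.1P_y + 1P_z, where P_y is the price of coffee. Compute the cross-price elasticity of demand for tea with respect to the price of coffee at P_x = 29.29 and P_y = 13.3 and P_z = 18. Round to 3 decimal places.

At P_x = 29.29 and P_y = 13.3 and P_z = 18: Q_x = 1431.78.
∂Q_x/∂P_y = 13.1.
ε = (∂Q_x/∂P_y)(P_y/Q_x) = 13.1 × (13.3/1431.78) ≈ 0.122.
Since ε > 0, tea and coffee are substitutes.

0.122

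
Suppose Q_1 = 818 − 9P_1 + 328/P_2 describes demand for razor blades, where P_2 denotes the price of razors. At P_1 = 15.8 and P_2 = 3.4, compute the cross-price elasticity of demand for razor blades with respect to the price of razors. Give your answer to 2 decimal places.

-0.12

At P_1 = 15.8 and P_2 = 3.4: Q_1 = 772.271.
∂Q_1/∂P_2 = −328/P_2² = -28.3737.
ε = (∂Q_1/∂P_2)(P_2/Q_1) = -28.3737 × (3.4/772.271) ≈ -0.12.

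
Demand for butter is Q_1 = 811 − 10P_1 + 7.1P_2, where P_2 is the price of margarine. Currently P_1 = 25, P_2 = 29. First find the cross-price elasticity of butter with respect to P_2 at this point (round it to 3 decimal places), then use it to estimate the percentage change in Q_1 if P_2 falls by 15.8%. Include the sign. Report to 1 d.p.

At P_1 = 25, P_2 = 29: Q_1 = 766.9.
∂Q_1/∂P_2 = 7.1.
ε = (∂Q_1/∂P_2)(P_2/Q_1) = 7.1000 × 29/766.9 ≈ 0.268.
%ΔQ_1 ≈ ε × %ΔP_2 = 0.268 × (-15.8%) = -4.2%.

-4.2%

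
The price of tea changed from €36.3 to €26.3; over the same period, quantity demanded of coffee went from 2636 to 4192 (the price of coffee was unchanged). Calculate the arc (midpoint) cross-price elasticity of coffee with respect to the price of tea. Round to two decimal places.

-1.43

ΔQ_A = 4192 − 2636 = 1556; ΔP_B = 26.3 − 36.3 = -10.
Midpoints: Q̄_A = 3414.0, P̄_B = 31.30.
ε = (ΔQ_A/Q̄_A)/(ΔP_B/P̄_B) = (1556/3414.0)/(-10/31.30) ≈ -1.43.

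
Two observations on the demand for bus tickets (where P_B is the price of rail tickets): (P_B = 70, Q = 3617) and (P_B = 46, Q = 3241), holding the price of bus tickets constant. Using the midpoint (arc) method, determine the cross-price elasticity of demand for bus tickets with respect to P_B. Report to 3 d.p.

0.265

ΔQ_A = 3241 − 3617 = -376; ΔP_B = 46 − 70 = -24.
Midpoints: Q̄_A = 3429.0, P̄_B = 58.00.
ε = (ΔQ_A/Q̄_A)/(ΔP_B/P̄_B) = (-376/3429.0)/(-24/58.00) ≈ 0.265.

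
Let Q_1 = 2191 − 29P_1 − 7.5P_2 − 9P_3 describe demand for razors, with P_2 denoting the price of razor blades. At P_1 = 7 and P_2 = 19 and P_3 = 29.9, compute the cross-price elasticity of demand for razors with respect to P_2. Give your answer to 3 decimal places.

-0.090

At P_1 = 7 and P_2 = 19 and P_3 = 29.9: Q_1 = 1576.4.
∂Q_1/∂P_2 = -7.5.
ε = (∂Q_1/∂P_2)(P_2/Q_1) = -7.5 × (19/1576.4) ≈ -0.090.
Since ε < 0, razors and razor blades are complements.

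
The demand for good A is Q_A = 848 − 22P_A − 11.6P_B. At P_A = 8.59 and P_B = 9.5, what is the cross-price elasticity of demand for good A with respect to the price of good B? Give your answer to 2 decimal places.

-0.20

At P_A = 8.59 and P_B = 9.5: Q_A = 548.82.
∂Q_A/∂P_B = -11.6.
ε = (∂Q_A/∂P_B)(P_B/Q_A) = -11.6 × (9.5/548.82) ≈ -0.20.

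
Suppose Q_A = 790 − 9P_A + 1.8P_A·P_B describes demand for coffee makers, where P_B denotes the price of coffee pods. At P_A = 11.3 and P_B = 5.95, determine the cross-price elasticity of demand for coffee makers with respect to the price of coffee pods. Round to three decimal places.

0.150

At P_A = 11.3 and P_B = 5.95: Q_A = 809.323.
∂Q_A/∂P_B = 1.8P_A = 1.8(11.3) = 20.3400.
ε = (∂Q_A/∂P_B)(P_B/Q_A) = 20.3400 × (5.95/809.323) ≈ 0.150.
ε > 0: substitutes.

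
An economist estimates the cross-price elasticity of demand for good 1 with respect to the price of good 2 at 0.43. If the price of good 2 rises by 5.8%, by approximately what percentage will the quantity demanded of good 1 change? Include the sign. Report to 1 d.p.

2.5%

%ΔQ ≈ ε × %ΔP of good 2 = 0.43 × (5.8%) = 2.5%.
Demand for good 1 rises by about 2.5%.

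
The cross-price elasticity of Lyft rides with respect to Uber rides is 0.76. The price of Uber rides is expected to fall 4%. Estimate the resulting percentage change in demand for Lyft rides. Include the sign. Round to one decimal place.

-3.0%

%ΔQ ≈ ε × %ΔP of Uber rides = 0.76 × (-4%) = -3.0%.
Demand for Lyft rides falls by about 3.0%.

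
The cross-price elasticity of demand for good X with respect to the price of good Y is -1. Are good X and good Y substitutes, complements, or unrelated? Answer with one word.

complements

ε = -1 < 0, so a higher price of good Y lowers demand for good X: complements.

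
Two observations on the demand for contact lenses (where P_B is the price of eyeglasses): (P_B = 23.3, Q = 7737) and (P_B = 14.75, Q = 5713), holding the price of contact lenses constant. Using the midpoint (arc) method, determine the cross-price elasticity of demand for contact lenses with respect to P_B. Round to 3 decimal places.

0.670

ΔQ_A = 5713 − 7737 = -2024; ΔP_B = 14.75 − 23.3 = -8.55.
Midpoints: Q̄_A = 6725.0, P̄_B = 19.02.
ε = (ΔQ_A/Q̄_A)/(ΔP_B/P̄_B) = (-2024/6725.0)/(-8.55/19.02) ≈ 0.670.
ε > 0: contact lenses and eyeglasses are substitutes.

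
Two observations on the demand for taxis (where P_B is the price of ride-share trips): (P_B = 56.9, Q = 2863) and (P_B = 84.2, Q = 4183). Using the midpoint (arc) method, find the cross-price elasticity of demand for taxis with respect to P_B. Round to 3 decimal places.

0.968

ΔQ_A = 4183 − 2863 = 1320; ΔP_B = 84.2 − 56.9 = 27.3.
Midpoints: Q̄_A = 3523.0, P̄_B = 70.55.
ε = (ΔQ_A/Q̄_A)/(ΔP_B/P̄_B) = (1320/3523.0)/(27.3/70.55) ≈ 0.968.
ε > 0: taxis and ride-share trips are substitutes.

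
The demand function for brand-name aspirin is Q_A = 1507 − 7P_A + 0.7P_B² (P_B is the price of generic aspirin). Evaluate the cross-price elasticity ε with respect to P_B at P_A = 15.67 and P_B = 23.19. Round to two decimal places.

At P_A = 15.67 and P_B = 23.19: Q_A = 1773.753.
∂Q_A/∂P_B = 1.4P_B = 1.4(23.19) = 32.4660.
ε = (∂Q_A/∂P_B)(P_B/Q_A) = 32.4660 × (23.19/1773.753) ≈ 0.42.
ε > 0: substitutes.

0.42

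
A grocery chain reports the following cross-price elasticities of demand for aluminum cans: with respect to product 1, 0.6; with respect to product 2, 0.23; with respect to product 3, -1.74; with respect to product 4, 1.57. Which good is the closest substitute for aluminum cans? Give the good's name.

product 4

Substitutes have ε > 0. Among the positive values, 1.57 (product 4) is largest.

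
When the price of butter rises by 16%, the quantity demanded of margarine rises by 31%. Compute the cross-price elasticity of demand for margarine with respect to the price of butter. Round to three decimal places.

1.938

ε = (%ΔQ of margarine) / (%ΔP of butter) = (31%) / (16%) ≈ 1.938.
Positive cross-price elasticity: substitutes.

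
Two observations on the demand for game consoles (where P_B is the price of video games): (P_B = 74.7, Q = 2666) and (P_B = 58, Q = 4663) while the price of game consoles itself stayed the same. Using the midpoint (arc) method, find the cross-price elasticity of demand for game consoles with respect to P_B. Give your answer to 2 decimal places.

-2.17

ΔQ_A = 4663 − 2666 = 1997; ΔP_B = 58 − 74.7 = -16.7.
Midpoints: Q̄_A = 3664.5, P̄_B = 66.35.
ε = (ΔQ_A/Q̄_A)/(ΔP_B/P̄_B) = (1997/3664.5)/(-16.7/66.35) ≈ -2.17.
ε < 0: game consoles and video games are complements.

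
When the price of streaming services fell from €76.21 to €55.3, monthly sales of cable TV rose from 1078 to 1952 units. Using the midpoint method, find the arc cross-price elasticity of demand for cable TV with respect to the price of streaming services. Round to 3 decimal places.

-1.814

ΔQ_A = 1952 − 1078 = 874; ΔP_B = 55.3 − 76.21 = -20.91.
Midpoints: Q̄_A = 1515.0, P̄_B = 65.75.
ε = (ΔQ_A/Q̄_A)/(ΔP_B/P̄_B) = (874/1515.0)/(-20.91/65.75) ≈ -1.814.
ε < 0: cable TV and streaming services are complements.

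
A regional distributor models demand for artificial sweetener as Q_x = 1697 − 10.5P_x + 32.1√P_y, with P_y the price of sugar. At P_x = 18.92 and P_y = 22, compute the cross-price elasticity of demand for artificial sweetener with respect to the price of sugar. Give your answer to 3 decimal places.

0.046

At P_x = 18.92 and P_y = 22: Q_x = 1648.902.
∂Q_x/∂P_y = 32.1/(2√P_y) = 32.1/(2√22) = 3.4219.
ε = (∂Q_x/∂P_y)(P_y/Q_x) = 3.4219 × (22/1648.902) ≈ 0.046.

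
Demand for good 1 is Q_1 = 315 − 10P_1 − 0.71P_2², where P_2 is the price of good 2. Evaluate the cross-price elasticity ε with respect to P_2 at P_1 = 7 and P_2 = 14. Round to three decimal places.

At P_1 = 7 and P_2 = 14: Q_1 = 105.84.
∂Q_1/∂P_2 = -1.42P_2 = -1.42(14) = -19.8800.
ε = (∂Q_1/∂P_2)(P_2/Q_1) = -19.8800 × (14/105.84) ≈ -2.630.

-2.630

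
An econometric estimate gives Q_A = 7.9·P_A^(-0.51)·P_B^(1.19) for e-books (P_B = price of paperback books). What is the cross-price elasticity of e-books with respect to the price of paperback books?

1.19

In a log-linear (constant-elasticity) demand function, the coefficient on the exponent of P_B is the cross-price elasticity.
ε = 1.19. Positive, so e-books and paperback books are substitutes.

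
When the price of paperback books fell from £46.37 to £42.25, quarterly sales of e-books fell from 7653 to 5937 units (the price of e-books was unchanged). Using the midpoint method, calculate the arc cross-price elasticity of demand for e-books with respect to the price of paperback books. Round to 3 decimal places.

ΔQ_A = 5937 − 7653 = -1716; ΔP_B = 42.25 − 46.37 = -4.12.
Midpoints: Q̄_A = 6795.0, P̄_B = 44.31.
ε = (ΔQ_A/Q̄_A)/(ΔP_B/P̄_B) = (-1716/6795.0)/(-4.12/44.31) ≈ 2.716.
ε > 0: e-books and paperback books are substitutes.

2.716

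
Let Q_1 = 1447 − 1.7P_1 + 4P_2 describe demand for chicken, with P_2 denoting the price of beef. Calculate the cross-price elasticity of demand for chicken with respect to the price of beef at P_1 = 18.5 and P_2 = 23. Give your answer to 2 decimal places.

0.06

At P_1 = 18.5 and P_2 = 23: Q_1 = 1507.55.
∂Q_1/∂P_2 = 4.
ε = (∂Q_1/∂P_2)(P_2/Q_1) = 4 × (23/1507.55) ≈ 0.06.
Since ε > 0, chicken and beef are substitutes.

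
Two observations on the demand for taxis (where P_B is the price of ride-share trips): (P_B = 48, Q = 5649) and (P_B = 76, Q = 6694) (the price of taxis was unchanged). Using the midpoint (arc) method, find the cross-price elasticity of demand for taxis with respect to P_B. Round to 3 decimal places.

ΔQ_A = 6694 − 5649 = 1045; ΔP_B = 76 − 48 = 28.
Midpoints: Q̄_A = 6171.5, P̄_B = 62.00.
ε = (ΔQ_A/Q̄_A)/(ΔP_B/P̄_B) = (1045/6171.5)/(28/62.00) ≈ 0.375.

0.375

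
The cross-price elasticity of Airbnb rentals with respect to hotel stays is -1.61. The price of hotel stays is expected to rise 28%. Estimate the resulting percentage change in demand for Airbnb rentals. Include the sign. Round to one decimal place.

%ΔQ ≈ ε × %ΔP of hotel stays = -1.61 × (28%) = -45.1%.

-45.1%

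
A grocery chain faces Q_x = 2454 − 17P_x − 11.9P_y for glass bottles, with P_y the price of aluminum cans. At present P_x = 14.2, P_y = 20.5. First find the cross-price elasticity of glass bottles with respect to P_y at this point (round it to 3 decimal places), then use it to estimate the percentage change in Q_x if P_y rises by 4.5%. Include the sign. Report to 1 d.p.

At P_x = 14.2, P_y = 20.5: Q_x = 1968.65.
∂Q_x/∂P_y = -11.9.
ε = (∂Q_x/∂P_y)(P_y/Q_x) = -11.9000 × 20.5/1968.65 ≈ -0.124.
%ΔQ_x ≈ ε × %ΔP_y = -0.124 × (4.5%) = -0.6%.

-0.6%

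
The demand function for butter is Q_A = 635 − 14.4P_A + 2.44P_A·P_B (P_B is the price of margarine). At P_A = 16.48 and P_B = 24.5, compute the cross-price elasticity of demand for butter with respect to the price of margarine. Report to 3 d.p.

At P_A = 16.48 and P_B = 24.5: Q_A = 1382.862.
∂Q_A/∂P_B = 2.44P_A = 2.44(16.48) = 40.2112.
ε = (∂Q_A/∂P_B)(P_B/Q_A) = 40.2112 × (24.5/1382.862) ≈ 0.712.

0.712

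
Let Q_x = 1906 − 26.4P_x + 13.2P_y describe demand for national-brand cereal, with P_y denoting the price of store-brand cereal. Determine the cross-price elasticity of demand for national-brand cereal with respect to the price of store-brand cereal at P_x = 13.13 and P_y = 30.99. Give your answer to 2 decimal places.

0.21

At P_x = 13.13 and P_y = 30.99: Q_x = 1968.436.
∂Q_x/∂P_y = 13.2.
ε = (∂Q_x/∂P_y)(P_y/Q_x) = 13.2 × (30.99/1968.436) ≈ 0.21.
Since ε > 0, national-brand cereal and store-brand cereal are substitutes.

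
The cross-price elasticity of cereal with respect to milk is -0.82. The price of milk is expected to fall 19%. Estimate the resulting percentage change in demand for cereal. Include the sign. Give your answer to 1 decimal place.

%ΔQ ≈ ε × %ΔP of milk = -0.82 × (-19%) = 15.6%.

15.6%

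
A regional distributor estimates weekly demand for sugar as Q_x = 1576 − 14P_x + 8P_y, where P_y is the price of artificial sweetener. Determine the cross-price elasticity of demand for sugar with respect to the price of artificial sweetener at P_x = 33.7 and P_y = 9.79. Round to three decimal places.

At P_x = 33.7 and P_y = 9.79: Q_x = 1182.52.
∂Q_x/∂P_y = 8.
ε = (∂Q_x/∂P_y)(P_y/Q_x) = 8 × (9.79/1182.52) ≈ 0.066.
Since ε > 0, sugar and artificial sweetener are substitutes.

0.066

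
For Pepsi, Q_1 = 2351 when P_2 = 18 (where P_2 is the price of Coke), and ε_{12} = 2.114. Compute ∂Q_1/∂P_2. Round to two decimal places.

276.11

ε = (∂Q_1/∂P_2)·(P_2/Q_1) ⇒ ∂Q_1/∂P_2 = ε·Q_1/P_2 = 2.114 × 2351/18 ≈ 276.11.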